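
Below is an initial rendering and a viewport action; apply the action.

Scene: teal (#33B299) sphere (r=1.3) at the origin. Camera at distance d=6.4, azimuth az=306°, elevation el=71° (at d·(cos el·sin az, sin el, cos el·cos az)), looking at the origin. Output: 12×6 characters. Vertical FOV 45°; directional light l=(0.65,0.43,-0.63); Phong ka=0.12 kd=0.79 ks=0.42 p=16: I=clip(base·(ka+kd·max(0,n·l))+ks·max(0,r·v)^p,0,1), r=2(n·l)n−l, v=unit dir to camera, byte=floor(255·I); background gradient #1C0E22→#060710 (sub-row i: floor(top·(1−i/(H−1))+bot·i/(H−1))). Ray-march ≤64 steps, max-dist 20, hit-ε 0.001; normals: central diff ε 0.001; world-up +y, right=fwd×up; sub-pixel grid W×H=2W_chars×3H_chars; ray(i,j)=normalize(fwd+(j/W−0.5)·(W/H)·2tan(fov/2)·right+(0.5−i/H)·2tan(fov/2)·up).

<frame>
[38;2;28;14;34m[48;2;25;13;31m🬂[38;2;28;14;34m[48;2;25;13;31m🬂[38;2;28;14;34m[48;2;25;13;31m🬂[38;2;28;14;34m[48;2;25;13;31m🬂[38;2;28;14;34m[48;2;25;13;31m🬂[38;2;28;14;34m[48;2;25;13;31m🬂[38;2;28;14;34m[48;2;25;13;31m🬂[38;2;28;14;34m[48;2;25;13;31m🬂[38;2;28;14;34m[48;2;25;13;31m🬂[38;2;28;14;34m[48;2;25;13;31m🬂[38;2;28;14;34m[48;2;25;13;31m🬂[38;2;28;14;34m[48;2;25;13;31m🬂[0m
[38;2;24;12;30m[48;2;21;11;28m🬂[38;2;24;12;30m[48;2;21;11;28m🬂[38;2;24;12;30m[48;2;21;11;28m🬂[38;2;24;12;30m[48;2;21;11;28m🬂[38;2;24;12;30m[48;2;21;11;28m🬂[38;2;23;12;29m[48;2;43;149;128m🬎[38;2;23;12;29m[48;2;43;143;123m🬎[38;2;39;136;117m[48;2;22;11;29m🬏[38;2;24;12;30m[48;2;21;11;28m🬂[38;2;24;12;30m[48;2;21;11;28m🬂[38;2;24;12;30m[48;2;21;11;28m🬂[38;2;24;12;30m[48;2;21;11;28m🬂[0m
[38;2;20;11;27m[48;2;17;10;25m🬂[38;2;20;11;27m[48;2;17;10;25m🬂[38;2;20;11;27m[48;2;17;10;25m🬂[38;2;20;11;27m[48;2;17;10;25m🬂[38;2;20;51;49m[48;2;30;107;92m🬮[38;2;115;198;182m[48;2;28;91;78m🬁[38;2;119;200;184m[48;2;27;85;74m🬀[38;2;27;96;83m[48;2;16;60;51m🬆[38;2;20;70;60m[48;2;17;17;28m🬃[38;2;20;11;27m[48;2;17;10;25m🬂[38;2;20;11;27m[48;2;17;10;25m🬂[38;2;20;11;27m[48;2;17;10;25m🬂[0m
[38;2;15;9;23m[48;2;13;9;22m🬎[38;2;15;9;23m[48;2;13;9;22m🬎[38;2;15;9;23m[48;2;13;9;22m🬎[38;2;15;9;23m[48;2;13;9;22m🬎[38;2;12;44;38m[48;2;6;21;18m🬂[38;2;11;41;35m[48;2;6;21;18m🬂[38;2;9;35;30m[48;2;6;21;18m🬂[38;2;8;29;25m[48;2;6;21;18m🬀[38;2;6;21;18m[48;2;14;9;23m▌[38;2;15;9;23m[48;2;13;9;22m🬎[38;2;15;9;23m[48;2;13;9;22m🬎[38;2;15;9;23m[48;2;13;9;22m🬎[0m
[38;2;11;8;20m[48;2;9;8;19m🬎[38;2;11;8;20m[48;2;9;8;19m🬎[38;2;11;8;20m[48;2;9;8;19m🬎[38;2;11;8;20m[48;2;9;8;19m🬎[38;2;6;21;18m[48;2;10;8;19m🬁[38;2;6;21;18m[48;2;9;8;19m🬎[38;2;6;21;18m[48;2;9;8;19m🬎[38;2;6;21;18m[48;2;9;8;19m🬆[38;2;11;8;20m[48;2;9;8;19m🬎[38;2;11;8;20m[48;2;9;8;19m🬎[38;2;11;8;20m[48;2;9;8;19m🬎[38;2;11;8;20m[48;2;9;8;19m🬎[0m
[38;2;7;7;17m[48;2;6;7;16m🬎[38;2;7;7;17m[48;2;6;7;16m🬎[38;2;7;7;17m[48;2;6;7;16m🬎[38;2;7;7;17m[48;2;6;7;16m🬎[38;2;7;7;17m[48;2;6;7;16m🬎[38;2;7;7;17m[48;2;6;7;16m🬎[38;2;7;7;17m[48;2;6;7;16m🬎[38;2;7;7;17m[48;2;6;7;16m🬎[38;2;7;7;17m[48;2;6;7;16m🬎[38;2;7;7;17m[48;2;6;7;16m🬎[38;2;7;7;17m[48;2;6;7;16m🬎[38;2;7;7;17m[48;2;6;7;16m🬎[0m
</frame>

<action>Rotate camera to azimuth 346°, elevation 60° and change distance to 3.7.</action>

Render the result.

<frame>
[38;2;28;14;34m[48;2;25;13;31m🬂[38;2;28;14;34m[48;2;25;13;31m🬂[38;2;28;14;34m[48;2;25;13;31m🬂[38;2;28;14;34m[48;2;25;13;31m🬂[38;2;27;13;33m[48;2;24;86;74m🬎[38;2;27;13;33m[48;2;30;104;89m🬆[38;2;28;14;34m[48;2;42;127;110m🬂[38;2;27;13;33m[48;2;53;142;125m🬎[38;2;41;144;123m[48;2;26;13;32m🬏[38;2;28;14;34m[48;2;25;13;31m🬂[38;2;28;14;34m[48;2;25;13;31m🬂[38;2;28;14;34m[48;2;25;13;31m🬂[0m
[38;2;24;12;30m[48;2;21;11;28m🬂[38;2;24;12;30m[48;2;21;11;28m🬂[38;2;22;11;29m[48;2;6;23;19m🬝[38;2;14;25;28m[48;2;14;50;43m🬮[38;2;18;65;56m[48;2;13;46;39m🬊[38;2;22;77;66m[48;2;16;57;49m🬊[38;2;68;136;122m[48;2;27;81;71m🬁[38;2;118;192;177m[48;2;47;106;94m🬊[38;2;55;133;118m[48;2;97;177;161m🬷[38;2;37;122;105m[48;2;23;12;29m🬱[38;2;24;12;30m[48;2;21;11;28m🬂[38;2;24;12;30m[48;2;21;11;28m🬂[0m
[38;2;20;11;27m[48;2;17;10;25m🬂[38;2;20;11;27m[48;2;17;10;25m🬂[38;2;19;11;26m[48;2;6;21;18m🬄[38;2;6;21;18m[48;2;6;23;19m🬺[38;2;8;31;26m[48;2;6;21;18m🬂[38;2;11;40;34m[48;2;7;24;21m🬊[38;2;14;51;44m[48;2;9;35;30m🬊[38;2;18;65;55m[48;2;13;46;40m🬊[38;2;29;87;75m[48;2;18;63;54m🬂[38;2;29;98;84m[48;2;21;76;65m🬊[38;2;26;92;79m[48;2;18;10;26m🬏[38;2;20;11;27m[48;2;17;10;25m🬂[0m
[38;2;15;9;23m[48;2;13;9;22m🬎[38;2;15;9;23m[48;2;13;9;22m🬎[38;2;6;21;18m[48;2;13;9;22m🬬[38;2;6;21;18m[48;2;6;21;18m [38;2;6;21;18m[48;2;6;21;18m [38;2;6;21;18m[48;2;6;21;18m [38;2;6;21;18m[48;2;7;25;21m🬺[38;2;9;34;28m[48;2;6;22;19m🬂[38;2;12;44;37m[48;2;7;26;23m🬊[38;2;16;58;50m[48;2;11;40;34m🬊[38;2;20;71;61m[48;2;14;9;22m🬄[38;2;15;9;23m[48;2;13;9;22m🬎[0m
[38;2;11;8;20m[48;2;9;8;19m🬎[38;2;11;8;20m[48;2;9;8;19m🬎[38;2;6;21;18m[48;2;10;8;19m🬉[38;2;6;21;18m[48;2;6;21;18m [38;2;6;21;18m[48;2;6;21;18m [38;2;6;21;18m[48;2;6;21;18m [38;2;6;21;18m[48;2;6;21;18m [38;2;6;21;18m[48;2;6;21;18m [38;2;6;21;18m[48;2;6;21;18m [38;2;6;23;19m[48;2;9;8;19m🬝[38;2;11;8;20m[48;2;9;8;19m🬎[38;2;11;8;20m[48;2;9;8;19m🬎[0m
[38;2;7;7;17m[48;2;6;7;16m🬎[38;2;7;7;17m[48;2;6;7;16m🬎[38;2;7;7;17m[48;2;6;7;16m🬎[38;2;6;7;16m[48;2;6;21;18m🬺[38;2;6;21;18m[48;2;6;7;16m🬎[38;2;6;21;18m[48;2;6;7;16m🬬[38;2;6;21;18m[48;2;6;21;18m [38;2;6;21;18m[48;2;6;7;16m🬎[38;2;6;21;18m[48;2;6;7;16m🬆[38;2;7;7;17m[48;2;6;7;16m🬎[38;2;7;7;17m[48;2;6;7;16m🬎[38;2;7;7;17m[48;2;6;7;16m🬎[0m
</frame>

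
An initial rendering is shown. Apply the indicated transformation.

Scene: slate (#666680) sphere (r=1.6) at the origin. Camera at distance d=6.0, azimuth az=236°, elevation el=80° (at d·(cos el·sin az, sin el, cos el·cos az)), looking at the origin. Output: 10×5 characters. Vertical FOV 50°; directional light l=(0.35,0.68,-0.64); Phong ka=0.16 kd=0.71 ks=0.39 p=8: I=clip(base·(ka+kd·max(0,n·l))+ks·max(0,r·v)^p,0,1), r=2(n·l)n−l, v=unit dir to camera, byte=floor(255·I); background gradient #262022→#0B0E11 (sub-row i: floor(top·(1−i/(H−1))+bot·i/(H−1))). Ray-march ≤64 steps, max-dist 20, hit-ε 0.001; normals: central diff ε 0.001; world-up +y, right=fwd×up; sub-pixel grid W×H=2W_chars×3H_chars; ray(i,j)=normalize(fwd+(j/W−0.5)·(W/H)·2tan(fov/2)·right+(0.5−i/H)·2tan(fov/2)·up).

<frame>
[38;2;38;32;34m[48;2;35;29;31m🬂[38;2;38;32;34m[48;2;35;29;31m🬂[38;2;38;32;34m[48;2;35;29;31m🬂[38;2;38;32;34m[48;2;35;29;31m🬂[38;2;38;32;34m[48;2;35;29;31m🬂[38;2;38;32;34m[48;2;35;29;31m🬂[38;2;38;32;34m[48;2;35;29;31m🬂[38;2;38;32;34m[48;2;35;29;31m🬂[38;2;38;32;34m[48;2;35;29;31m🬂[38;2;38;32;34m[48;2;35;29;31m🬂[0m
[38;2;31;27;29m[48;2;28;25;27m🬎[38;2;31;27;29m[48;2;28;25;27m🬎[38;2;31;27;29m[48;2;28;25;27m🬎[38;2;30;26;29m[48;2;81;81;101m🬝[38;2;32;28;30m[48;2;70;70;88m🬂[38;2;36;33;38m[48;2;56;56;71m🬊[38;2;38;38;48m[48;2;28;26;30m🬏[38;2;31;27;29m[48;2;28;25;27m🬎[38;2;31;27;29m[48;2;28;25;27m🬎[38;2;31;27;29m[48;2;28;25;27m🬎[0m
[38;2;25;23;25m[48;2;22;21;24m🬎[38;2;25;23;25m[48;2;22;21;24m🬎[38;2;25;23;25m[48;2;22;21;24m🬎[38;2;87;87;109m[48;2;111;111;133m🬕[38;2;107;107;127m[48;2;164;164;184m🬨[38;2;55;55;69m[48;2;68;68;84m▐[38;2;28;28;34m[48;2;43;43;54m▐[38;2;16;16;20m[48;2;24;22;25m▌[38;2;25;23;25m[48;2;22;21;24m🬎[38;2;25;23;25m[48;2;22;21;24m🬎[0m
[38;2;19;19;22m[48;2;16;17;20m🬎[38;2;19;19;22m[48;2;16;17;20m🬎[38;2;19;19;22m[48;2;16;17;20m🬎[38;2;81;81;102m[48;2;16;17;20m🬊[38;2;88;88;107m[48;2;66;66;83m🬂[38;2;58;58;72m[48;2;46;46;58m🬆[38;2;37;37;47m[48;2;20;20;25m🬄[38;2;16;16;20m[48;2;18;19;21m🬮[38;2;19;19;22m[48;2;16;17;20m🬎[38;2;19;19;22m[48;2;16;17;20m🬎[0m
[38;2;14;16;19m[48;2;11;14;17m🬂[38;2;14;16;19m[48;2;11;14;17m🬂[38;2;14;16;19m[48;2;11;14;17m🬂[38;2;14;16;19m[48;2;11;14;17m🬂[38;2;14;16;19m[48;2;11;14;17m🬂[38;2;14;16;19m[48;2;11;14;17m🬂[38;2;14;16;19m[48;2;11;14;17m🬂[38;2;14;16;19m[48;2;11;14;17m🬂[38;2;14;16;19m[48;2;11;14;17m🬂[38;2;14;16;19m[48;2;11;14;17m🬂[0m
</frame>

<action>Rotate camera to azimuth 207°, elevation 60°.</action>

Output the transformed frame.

<frame>
[38;2;38;32;34m[48;2;35;29;31m🬂[38;2;38;32;34m[48;2;35;29;31m🬂[38;2;38;32;34m[48;2;35;29;31m🬂[38;2;38;32;34m[48;2;35;29;31m🬂[38;2;38;32;34m[48;2;35;29;31m🬂[38;2;38;32;34m[48;2;35;29;31m🬂[38;2;38;32;34m[48;2;35;29;31m🬂[38;2;38;32;34m[48;2;35;29;31m🬂[38;2;38;32;34m[48;2;35;29;31m🬂[38;2;38;32;34m[48;2;35;29;31m🬂[0m
[38;2;31;27;29m[48;2;28;25;27m🬎[38;2;31;27;29m[48;2;28;25;27m🬎[38;2;31;27;29m[48;2;28;25;27m🬎[38;2;30;26;29m[48;2;78;78;99m🬝[38;2;32;28;30m[48;2;71;71;89m🬂[38;2;32;28;30m[48;2;58;58;73m🬂[38;2;31;28;33m[48;2;46;46;58m🬬[38;2;31;27;29m[48;2;28;25;27m🬎[38;2;31;27;29m[48;2;28;25;27m🬎[38;2;31;27;29m[48;2;28;25;27m🬎[0m
[38;2;25;23;25m[48;2;22;21;24m🬎[38;2;25;23;25m[48;2;22;21;24m🬎[38;2;25;23;25m[48;2;22;21;24m🬎[38;2;84;84;105m[48;2;97;97;120m🬕[38;2;96;96;116m[48;2;151;151;172m🬂[38;2;66;66;83m[48;2;86;86;105m🬨[38;2;39;39;49m[48;2;53;53;67m▐[38;2;17;17;21m[48;2;24;22;25m▌[38;2;25;23;25m[48;2;22;21;24m🬎[38;2;25;23;25m[48;2;22;21;24m🬎[0m
[38;2;19;19;22m[48;2;16;17;20m🬎[38;2;19;19;22m[48;2;16;17;20m🬎[38;2;19;19;22m[48;2;16;17;20m🬎[38;2;82;82;103m[48;2;16;17;20m🬊[38;2;100;100;120m[48;2;72;72;91m🬂[38;2;68;68;86m[48;2;56;56;71m🬆[38;2;42;42;54m[48;2;22;23;28m🬕[38;2;16;16;20m[48;2;18;19;21m🬮[38;2;19;19;22m[48;2;16;17;20m🬎[38;2;19;19;22m[48;2;16;17;20m🬎[0m
[38;2;14;16;19m[48;2;11;14;17m🬂[38;2;14;16;19m[48;2;11;14;17m🬂[38;2;14;16;19m[48;2;11;14;17m🬂[38;2;14;16;19m[48;2;11;14;17m🬂[38;2;14;16;19m[48;2;11;14;17m🬂[38;2;14;16;19m[48;2;11;14;17m🬂[38;2;14;16;19m[48;2;11;14;17m🬂[38;2;14;16;19m[48;2;11;14;17m🬂[38;2;14;16;19m[48;2;11;14;17m🬂[38;2;14;16;19m[48;2;11;14;17m🬂[0m
</frame>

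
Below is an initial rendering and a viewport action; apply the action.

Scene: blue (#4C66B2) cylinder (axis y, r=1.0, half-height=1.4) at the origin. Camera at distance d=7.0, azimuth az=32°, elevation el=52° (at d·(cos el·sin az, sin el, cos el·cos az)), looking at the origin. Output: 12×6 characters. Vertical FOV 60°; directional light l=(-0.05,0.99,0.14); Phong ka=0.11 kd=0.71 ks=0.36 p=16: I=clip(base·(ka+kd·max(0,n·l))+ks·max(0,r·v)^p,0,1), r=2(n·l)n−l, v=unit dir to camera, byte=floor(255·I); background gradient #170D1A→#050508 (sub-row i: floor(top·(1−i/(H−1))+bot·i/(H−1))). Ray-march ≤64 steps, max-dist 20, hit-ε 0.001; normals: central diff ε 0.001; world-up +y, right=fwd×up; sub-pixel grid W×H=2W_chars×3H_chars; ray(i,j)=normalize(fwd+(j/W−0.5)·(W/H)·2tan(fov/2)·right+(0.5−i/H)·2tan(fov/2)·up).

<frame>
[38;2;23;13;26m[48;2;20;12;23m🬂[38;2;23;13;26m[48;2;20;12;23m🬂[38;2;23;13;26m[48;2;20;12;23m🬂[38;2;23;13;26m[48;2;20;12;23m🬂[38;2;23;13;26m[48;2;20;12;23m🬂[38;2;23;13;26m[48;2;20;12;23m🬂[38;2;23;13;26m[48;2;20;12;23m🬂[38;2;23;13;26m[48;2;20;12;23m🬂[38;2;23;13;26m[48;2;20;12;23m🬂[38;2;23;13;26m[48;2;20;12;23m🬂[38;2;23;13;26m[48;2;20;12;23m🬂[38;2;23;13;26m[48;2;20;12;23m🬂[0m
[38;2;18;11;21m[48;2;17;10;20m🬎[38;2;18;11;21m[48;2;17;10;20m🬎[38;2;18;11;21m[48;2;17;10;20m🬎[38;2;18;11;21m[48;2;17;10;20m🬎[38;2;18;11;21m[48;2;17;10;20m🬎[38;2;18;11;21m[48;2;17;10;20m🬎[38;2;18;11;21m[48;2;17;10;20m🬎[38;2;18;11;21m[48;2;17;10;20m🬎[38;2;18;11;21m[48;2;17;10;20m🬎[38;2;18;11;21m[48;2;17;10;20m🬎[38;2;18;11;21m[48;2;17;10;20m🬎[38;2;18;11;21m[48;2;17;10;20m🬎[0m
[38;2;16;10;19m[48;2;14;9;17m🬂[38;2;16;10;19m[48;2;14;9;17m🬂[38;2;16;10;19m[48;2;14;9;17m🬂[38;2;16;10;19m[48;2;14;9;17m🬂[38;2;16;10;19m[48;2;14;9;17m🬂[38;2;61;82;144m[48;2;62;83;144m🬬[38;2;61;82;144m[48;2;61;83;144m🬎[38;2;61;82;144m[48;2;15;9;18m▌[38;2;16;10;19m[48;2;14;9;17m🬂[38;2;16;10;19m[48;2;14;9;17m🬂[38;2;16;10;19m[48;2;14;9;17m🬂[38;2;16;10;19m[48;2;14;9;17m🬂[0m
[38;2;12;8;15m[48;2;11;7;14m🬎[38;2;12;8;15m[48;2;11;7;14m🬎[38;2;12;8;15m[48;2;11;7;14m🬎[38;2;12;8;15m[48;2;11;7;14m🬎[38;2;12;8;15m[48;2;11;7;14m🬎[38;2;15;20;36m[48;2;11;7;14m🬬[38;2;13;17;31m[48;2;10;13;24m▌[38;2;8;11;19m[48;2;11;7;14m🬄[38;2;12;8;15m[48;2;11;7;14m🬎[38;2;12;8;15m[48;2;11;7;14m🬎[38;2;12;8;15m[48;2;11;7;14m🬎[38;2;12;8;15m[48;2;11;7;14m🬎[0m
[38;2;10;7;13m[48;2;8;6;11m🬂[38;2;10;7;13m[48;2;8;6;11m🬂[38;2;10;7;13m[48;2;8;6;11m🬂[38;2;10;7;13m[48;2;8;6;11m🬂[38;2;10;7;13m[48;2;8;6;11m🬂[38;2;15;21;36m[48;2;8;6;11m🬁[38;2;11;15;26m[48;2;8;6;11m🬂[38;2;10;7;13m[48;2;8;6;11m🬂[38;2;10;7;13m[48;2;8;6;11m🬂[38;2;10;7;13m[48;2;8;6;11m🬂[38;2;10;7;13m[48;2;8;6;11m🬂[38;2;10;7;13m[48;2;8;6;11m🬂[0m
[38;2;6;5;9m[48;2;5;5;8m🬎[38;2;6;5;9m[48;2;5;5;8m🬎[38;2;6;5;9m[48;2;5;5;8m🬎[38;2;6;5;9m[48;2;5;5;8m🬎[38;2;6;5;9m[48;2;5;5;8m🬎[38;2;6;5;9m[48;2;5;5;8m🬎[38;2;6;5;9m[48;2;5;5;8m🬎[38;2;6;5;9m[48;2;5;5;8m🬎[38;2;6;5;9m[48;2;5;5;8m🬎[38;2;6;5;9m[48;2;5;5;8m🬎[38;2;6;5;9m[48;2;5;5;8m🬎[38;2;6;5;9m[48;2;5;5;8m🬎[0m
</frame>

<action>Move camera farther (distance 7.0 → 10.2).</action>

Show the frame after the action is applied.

<frame>
[38;2;23;13;26m[48;2;20;12;23m🬂[38;2;23;13;26m[48;2;20;12;23m🬂[38;2;23;13;26m[48;2;20;12;23m🬂[38;2;23;13;26m[48;2;20;12;23m🬂[38;2;23;13;26m[48;2;20;12;23m🬂[38;2;23;13;26m[48;2;20;12;23m🬂[38;2;23;13;26m[48;2;20;12;23m🬂[38;2;23;13;26m[48;2;20;12;23m🬂[38;2;23;13;26m[48;2;20;12;23m🬂[38;2;23;13;26m[48;2;20;12;23m🬂[38;2;23;13;26m[48;2;20;12;23m🬂[38;2;23;13;26m[48;2;20;12;23m🬂[0m
[38;2;18;11;21m[48;2;17;10;20m🬎[38;2;18;11;21m[48;2;17;10;20m🬎[38;2;18;11;21m[48;2;17;10;20m🬎[38;2;18;11;21m[48;2;17;10;20m🬎[38;2;18;11;21m[48;2;17;10;20m🬎[38;2;18;11;21m[48;2;17;10;20m🬎[38;2;18;11;21m[48;2;17;10;20m🬎[38;2;18;11;21m[48;2;17;10;20m🬎[38;2;18;11;21m[48;2;17;10;20m🬎[38;2;18;11;21m[48;2;17;10;20m🬎[38;2;18;11;21m[48;2;17;10;20m🬎[38;2;18;11;21m[48;2;17;10;20m🬎[0m
[38;2;16;10;19m[48;2;14;9;17m🬂[38;2;16;10;19m[48;2;14;9;17m🬂[38;2;16;10;19m[48;2;14;9;17m🬂[38;2;16;10;19m[48;2;14;9;17m🬂[38;2;16;10;19m[48;2;14;9;17m🬂[38;2;15;9;18m[48;2;61;82;144m🬕[38;2;16;10;19m[48;2;61;82;144m🬂[38;2;16;10;19m[48;2;14;9;17m🬂[38;2;16;10;19m[48;2;14;9;17m🬂[38;2;16;10;19m[48;2;14;9;17m🬂[38;2;16;10;19m[48;2;14;9;17m🬂[38;2;16;10;19m[48;2;14;9;17m🬂[0m
[38;2;12;8;15m[48;2;11;7;14m🬎[38;2;12;8;15m[48;2;11;7;14m🬎[38;2;12;8;15m[48;2;11;7;14m🬎[38;2;12;8;15m[48;2;11;7;14m🬎[38;2;12;8;15m[48;2;11;7;14m🬎[38;2;12;7;15m[48;2;16;21;37m▌[38;2;13;17;31m[48;2;8;11;19m▌[38;2;12;8;15m[48;2;11;7;14m🬎[38;2;12;8;15m[48;2;11;7;14m🬎[38;2;12;8;15m[48;2;11;7;14m🬎[38;2;12;8;15m[48;2;11;7;14m🬎[38;2;12;8;15m[48;2;11;7;14m🬎[0m
[38;2;10;7;13m[48;2;8;6;11m🬂[38;2;10;7;13m[48;2;8;6;11m🬂[38;2;10;7;13m[48;2;8;6;11m🬂[38;2;10;7;13m[48;2;8;6;11m🬂[38;2;10;7;13m[48;2;8;6;11m🬂[38;2;10;7;13m[48;2;8;6;11m🬂[38;2;10;7;13m[48;2;8;6;11m🬂[38;2;10;7;13m[48;2;8;6;11m🬂[38;2;10;7;13m[48;2;8;6;11m🬂[38;2;10;7;13m[48;2;8;6;11m🬂[38;2;10;7;13m[48;2;8;6;11m🬂[38;2;10;7;13m[48;2;8;6;11m🬂[0m
[38;2;6;5;9m[48;2;5;5;8m🬎[38;2;6;5;9m[48;2;5;5;8m🬎[38;2;6;5;9m[48;2;5;5;8m🬎[38;2;6;5;9m[48;2;5;5;8m🬎[38;2;6;5;9m[48;2;5;5;8m🬎[38;2;6;5;9m[48;2;5;5;8m🬎[38;2;6;5;9m[48;2;5;5;8m🬎[38;2;6;5;9m[48;2;5;5;8m🬎[38;2;6;5;9m[48;2;5;5;8m🬎[38;2;6;5;9m[48;2;5;5;8m🬎[38;2;6;5;9m[48;2;5;5;8m🬎[38;2;6;5;9m[48;2;5;5;8m🬎[0m
</frame>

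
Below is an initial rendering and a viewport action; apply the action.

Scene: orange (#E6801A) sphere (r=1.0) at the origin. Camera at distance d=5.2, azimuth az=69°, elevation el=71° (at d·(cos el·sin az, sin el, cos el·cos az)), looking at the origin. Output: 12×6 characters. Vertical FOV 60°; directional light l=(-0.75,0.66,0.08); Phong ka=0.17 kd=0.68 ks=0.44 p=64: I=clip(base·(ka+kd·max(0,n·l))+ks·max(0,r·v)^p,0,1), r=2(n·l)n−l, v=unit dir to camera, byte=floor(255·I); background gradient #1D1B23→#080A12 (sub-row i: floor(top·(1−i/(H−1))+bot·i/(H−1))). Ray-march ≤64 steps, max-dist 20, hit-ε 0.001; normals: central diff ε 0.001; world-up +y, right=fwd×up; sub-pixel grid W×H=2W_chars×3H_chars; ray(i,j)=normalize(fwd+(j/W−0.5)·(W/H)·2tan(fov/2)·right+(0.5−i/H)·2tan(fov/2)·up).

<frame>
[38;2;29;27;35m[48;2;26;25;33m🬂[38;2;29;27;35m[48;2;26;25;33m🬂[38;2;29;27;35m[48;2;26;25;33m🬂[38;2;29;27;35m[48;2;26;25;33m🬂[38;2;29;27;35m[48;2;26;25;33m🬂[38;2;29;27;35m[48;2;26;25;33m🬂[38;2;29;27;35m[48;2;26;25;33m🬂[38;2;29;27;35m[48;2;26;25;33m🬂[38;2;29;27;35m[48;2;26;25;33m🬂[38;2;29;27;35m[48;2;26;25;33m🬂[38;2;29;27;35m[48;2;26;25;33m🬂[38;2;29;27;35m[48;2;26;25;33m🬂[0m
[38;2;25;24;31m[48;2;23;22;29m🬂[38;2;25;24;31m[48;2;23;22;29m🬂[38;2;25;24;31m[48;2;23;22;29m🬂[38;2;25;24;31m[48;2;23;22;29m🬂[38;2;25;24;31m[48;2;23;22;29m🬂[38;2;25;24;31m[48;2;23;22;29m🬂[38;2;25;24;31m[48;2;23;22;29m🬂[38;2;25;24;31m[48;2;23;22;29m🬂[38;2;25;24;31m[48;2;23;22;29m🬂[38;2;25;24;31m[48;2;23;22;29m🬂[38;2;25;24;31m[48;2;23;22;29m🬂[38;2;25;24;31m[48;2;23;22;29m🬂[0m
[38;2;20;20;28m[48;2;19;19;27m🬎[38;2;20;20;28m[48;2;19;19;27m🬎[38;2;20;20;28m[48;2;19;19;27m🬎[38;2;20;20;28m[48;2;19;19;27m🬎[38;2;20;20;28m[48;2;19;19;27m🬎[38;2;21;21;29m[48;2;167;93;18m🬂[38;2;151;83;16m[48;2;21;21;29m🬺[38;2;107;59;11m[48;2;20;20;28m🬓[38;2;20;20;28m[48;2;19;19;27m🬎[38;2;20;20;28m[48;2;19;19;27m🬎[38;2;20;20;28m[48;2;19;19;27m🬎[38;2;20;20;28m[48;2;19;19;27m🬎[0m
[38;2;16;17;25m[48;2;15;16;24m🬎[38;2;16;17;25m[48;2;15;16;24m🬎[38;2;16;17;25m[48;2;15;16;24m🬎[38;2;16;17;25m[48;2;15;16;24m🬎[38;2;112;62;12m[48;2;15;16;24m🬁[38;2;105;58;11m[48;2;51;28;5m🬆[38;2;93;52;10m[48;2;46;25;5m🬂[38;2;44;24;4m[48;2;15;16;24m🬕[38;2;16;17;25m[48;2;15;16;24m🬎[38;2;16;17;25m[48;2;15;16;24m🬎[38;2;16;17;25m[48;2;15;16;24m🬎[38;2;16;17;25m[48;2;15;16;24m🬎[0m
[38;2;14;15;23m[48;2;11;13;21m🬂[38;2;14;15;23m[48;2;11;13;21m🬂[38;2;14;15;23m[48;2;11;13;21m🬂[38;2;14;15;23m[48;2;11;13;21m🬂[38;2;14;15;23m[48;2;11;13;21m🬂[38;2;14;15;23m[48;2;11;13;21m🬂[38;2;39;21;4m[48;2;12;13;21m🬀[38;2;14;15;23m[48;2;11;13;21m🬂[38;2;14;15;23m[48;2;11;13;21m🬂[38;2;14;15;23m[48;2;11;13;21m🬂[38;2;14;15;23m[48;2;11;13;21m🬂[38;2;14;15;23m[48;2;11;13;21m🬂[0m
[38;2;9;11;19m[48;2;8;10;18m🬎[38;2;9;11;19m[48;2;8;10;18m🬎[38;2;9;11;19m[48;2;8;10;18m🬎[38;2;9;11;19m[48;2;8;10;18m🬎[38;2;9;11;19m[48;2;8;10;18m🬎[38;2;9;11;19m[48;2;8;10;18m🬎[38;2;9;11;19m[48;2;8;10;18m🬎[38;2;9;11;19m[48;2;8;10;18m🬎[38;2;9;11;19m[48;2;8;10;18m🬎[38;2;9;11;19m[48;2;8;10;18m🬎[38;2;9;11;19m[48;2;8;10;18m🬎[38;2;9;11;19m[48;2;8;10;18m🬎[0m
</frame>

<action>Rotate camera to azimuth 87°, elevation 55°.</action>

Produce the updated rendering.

<frame>
[38;2;29;27;35m[48;2;26;25;33m🬂[38;2;29;27;35m[48;2;26;25;33m🬂[38;2;29;27;35m[48;2;26;25;33m🬂[38;2;29;27;35m[48;2;26;25;33m🬂[38;2;29;27;35m[48;2;26;25;33m🬂[38;2;29;27;35m[48;2;26;25;33m🬂[38;2;29;27;35m[48;2;26;25;33m🬂[38;2;29;27;35m[48;2;26;25;33m🬂[38;2;29;27;35m[48;2;26;25;33m🬂[38;2;29;27;35m[48;2;26;25;33m🬂[38;2;29;27;35m[48;2;26;25;33m🬂[38;2;29;27;35m[48;2;26;25;33m🬂[0m
[38;2;25;24;31m[48;2;23;22;29m🬂[38;2;25;24;31m[48;2;23;22;29m🬂[38;2;25;24;31m[48;2;23;22;29m🬂[38;2;25;24;31m[48;2;23;22;29m🬂[38;2;25;24;31m[48;2;23;22;29m🬂[38;2;25;24;31m[48;2;23;22;29m🬂[38;2;25;24;31m[48;2;23;22;29m🬂[38;2;25;24;31m[48;2;23;22;29m🬂[38;2;25;24;31m[48;2;23;22;29m🬂[38;2;25;24;31m[48;2;23;22;29m🬂[38;2;25;24;31m[48;2;23;22;29m🬂[38;2;25;24;31m[48;2;23;22;29m🬂[0m
[38;2;20;20;28m[48;2;19;19;27m🬎[38;2;20;20;28m[48;2;19;19;27m🬎[38;2;20;20;28m[48;2;19;19;27m🬎[38;2;20;20;28m[48;2;19;19;27m🬎[38;2;20;20;28m[48;2;19;19;27m🬎[38;2;21;21;29m[48;2;127;70;14m🬂[38;2;70;42;16m[48;2;169;100;32m🬯[38;2;107;59;11m[48;2;20;20;28m🬓[38;2;20;20;28m[48;2;19;19;27m🬎[38;2;20;20;28m[48;2;19;19;27m🬎[38;2;20;20;28m[48;2;19;19;27m🬎[38;2;20;20;28m[48;2;19;19;27m🬎[0m
[38;2;16;17;25m[48;2;15;16;24m🬎[38;2;16;17;25m[48;2;15;16;24m🬎[38;2;16;17;25m[48;2;15;16;24m🬎[38;2;16;17;25m[48;2;15;16;24m🬎[38;2;62;35;7m[48;2;15;16;24m🬁[38;2;62;34;6m[48;2;39;21;4m🬂[38;2;53;29;5m[48;2;39;21;4m🬂[38;2;40;21;4m[48;2;15;16;24m🬕[38;2;16;17;25m[48;2;15;16;24m🬎[38;2;16;17;25m[48;2;15;16;24m🬎[38;2;16;17;25m[48;2;15;16;24m🬎[38;2;16;17;25m[48;2;15;16;24m🬎[0m
[38;2;14;15;23m[48;2;11;13;21m🬂[38;2;14;15;23m[48;2;11;13;21m🬂[38;2;14;15;23m[48;2;11;13;21m🬂[38;2;14;15;23m[48;2;11;13;21m🬂[38;2;14;15;23m[48;2;11;13;21m🬂[38;2;14;15;23m[48;2;11;13;21m🬂[38;2;39;21;4m[48;2;12;13;21m🬀[38;2;14;15;23m[48;2;11;13;21m🬂[38;2;14;15;23m[48;2;11;13;21m🬂[38;2;14;15;23m[48;2;11;13;21m🬂[38;2;14;15;23m[48;2;11;13;21m🬂[38;2;14;15;23m[48;2;11;13;21m🬂[0m
[38;2;9;11;19m[48;2;8;10;18m🬎[38;2;9;11;19m[48;2;8;10;18m🬎[38;2;9;11;19m[48;2;8;10;18m🬎[38;2;9;11;19m[48;2;8;10;18m🬎[38;2;9;11;19m[48;2;8;10;18m🬎[38;2;9;11;19m[48;2;8;10;18m🬎[38;2;9;11;19m[48;2;8;10;18m🬎[38;2;9;11;19m[48;2;8;10;18m🬎[38;2;9;11;19m[48;2;8;10;18m🬎[38;2;9;11;19m[48;2;8;10;18m🬎[38;2;9;11;19m[48;2;8;10;18m🬎[38;2;9;11;19m[48;2;8;10;18m🬎[0m
</frame>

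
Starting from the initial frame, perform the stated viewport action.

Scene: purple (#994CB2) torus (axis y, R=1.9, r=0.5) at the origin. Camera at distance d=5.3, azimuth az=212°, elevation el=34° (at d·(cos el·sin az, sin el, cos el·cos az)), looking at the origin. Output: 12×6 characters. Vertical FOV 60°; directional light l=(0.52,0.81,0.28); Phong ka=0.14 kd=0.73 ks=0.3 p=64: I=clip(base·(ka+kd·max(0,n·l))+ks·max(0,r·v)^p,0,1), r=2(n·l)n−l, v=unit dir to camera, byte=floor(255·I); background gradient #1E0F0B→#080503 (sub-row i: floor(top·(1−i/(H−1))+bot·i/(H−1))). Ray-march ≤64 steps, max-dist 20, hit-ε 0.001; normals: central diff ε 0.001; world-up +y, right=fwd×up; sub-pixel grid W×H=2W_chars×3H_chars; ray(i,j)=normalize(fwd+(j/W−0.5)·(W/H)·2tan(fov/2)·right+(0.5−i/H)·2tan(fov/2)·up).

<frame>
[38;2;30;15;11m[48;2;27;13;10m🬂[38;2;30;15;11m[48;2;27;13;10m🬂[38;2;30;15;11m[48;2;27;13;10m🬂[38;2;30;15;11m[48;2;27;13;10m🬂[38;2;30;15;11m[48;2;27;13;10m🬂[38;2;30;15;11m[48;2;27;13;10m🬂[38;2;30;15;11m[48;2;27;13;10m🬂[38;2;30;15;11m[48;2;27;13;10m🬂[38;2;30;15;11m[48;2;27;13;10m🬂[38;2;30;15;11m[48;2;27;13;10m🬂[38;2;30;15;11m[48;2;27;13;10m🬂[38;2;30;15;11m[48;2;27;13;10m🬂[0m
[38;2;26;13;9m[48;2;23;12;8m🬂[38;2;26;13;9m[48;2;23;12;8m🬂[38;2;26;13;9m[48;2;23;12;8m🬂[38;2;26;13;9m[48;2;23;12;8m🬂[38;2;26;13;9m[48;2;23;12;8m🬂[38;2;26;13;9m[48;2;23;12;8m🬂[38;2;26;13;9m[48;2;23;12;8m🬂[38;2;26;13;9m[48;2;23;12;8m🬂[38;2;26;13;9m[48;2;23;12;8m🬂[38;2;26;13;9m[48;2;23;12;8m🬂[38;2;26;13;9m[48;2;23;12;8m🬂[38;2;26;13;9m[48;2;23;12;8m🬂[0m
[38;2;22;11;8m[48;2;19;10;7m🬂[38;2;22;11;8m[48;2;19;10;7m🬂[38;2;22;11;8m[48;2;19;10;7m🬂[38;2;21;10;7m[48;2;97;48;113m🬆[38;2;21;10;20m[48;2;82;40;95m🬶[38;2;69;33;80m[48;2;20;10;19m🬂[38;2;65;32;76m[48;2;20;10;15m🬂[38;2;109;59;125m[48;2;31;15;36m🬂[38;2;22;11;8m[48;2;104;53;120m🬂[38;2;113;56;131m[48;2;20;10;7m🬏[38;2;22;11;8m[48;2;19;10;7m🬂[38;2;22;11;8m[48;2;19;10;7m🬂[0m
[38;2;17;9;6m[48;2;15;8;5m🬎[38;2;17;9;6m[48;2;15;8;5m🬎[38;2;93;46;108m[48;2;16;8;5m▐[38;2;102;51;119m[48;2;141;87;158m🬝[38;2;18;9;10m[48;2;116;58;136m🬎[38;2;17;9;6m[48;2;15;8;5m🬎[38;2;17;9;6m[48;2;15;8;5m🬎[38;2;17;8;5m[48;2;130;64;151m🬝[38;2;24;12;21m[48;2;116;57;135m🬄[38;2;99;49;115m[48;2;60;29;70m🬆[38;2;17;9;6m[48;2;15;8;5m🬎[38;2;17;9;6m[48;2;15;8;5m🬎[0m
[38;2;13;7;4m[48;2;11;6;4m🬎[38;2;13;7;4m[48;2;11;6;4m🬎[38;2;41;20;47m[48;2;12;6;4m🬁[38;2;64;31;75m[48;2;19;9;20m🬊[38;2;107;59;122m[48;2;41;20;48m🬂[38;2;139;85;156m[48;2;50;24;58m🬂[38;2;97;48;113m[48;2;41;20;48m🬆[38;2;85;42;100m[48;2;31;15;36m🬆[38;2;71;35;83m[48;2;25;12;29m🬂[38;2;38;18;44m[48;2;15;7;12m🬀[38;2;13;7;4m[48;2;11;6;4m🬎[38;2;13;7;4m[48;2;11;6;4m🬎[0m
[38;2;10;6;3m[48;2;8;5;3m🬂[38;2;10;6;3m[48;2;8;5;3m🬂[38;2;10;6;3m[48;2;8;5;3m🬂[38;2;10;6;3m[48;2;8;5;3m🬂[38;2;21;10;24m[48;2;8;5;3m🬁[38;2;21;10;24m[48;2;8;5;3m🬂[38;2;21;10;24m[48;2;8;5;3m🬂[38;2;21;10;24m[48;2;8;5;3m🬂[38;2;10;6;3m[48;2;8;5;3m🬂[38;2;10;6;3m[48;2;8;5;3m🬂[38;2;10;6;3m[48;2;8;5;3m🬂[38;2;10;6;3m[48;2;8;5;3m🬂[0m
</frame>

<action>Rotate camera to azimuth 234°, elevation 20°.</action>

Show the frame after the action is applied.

<frame>
[38;2;30;15;11m[48;2;27;13;10m🬂[38;2;30;15;11m[48;2;27;13;10m🬂[38;2;30;15;11m[48;2;27;13;10m🬂[38;2;30;15;11m[48;2;27;13;10m🬂[38;2;30;15;11m[48;2;27;13;10m🬂[38;2;30;15;11m[48;2;27;13;10m🬂[38;2;30;15;11m[48;2;27;13;10m🬂[38;2;30;15;11m[48;2;27;13;10m🬂[38;2;30;15;11m[48;2;27;13;10m🬂[38;2;30;15;11m[48;2;27;13;10m🬂[38;2;30;15;11m[48;2;27;13;10m🬂[38;2;30;15;11m[48;2;27;13;10m🬂[0m
[38;2;26;13;9m[48;2;23;12;8m🬂[38;2;26;13;9m[48;2;23;12;8m🬂[38;2;26;13;9m[48;2;23;12;8m🬂[38;2;26;13;9m[48;2;23;12;8m🬂[38;2;26;13;9m[48;2;23;12;8m🬂[38;2;26;13;9m[48;2;23;12;8m🬂[38;2;26;13;9m[48;2;23;12;8m🬂[38;2;26;13;9m[48;2;23;12;8m🬂[38;2;26;13;9m[48;2;23;12;8m🬂[38;2;26;13;9m[48;2;23;12;8m🬂[38;2;26;13;9m[48;2;23;12;8m🬂[38;2;26;13;9m[48;2;23;12;8m🬂[0m
[38;2;22;11;8m[48;2;19;10;7m🬂[38;2;22;11;8m[48;2;19;10;7m🬂[38;2;22;11;8m[48;2;19;10;7m🬂[38;2;21;10;7m[48;2;103;50;119m🬎[38;2;27;13;23m[48;2;89;44;103m🬰[38;2;21;10;16m[48;2;46;22;53m🬰[38;2;21;10;16m[48;2;39;19;46m🬰[38;2;29;14;26m[48;2;123;82;136m🬴[38;2;21;10;7m[48;2;89;43;103m🬊[38;2;113;56;132m[48;2;20;10;7m🬏[38;2;22;11;8m[48;2;19;10;7m🬂[38;2;22;11;8m[48;2;19;10;7m🬂[0m
[38;2;17;9;6m[48;2;15;8;5m🬎[38;2;17;9;6m[48;2;15;8;5m🬎[38;2;65;32;76m[48;2;17;9;10m🬉[38;2;97;48;113m[48;2;39;18;45m🬊[38;2;31;15;36m[48;2;96;52;111m🬰[38;2;33;16;31m[48;2;129;79;145m🬰[38;2;33;16;31m[48;2;111;60;127m🬰[38;2;31;15;32m[48;2;96;49;111m🬰[38;2;26;13;30m[48;2;89;44;104m🬮[38;2;87;43;101m[48;2;34;16;39m🬂[38;2;17;9;6m[48;2;15;8;5m🬎[38;2;17;9;6m[48;2;15;8;5m🬎[0m
[38;2;13;7;4m[48;2;11;6;4m🬎[38;2;13;7;4m[48;2;11;6;4m🬎[38;2;13;7;4m[48;2;11;6;4m🬎[38;2;21;10;24m[48;2;11;6;4m🬊[38;2;21;10;24m[48;2;11;6;4m🬎[38;2;21;10;24m[48;2;21;10;24m [38;2;21;10;24m[48;2;21;10;24m [38;2;21;10;24m[48;2;11;6;4m🬝[38;2;21;10;24m[48;2;11;6;4m🬎[38;2;21;10;24m[48;2;12;6;4m🬀[38;2;13;7;4m[48;2;11;6;4m🬎[38;2;13;7;4m[48;2;11;6;4m🬎[0m
[38;2;10;6;3m[48;2;8;5;3m🬂[38;2;10;6;3m[48;2;8;5;3m🬂[38;2;10;6;3m[48;2;8;5;3m🬂[38;2;10;6;3m[48;2;8;5;3m🬂[38;2;10;6;3m[48;2;8;5;3m🬂[38;2;10;6;3m[48;2;8;5;3m🬂[38;2;10;6;3m[48;2;8;5;3m🬂[38;2;10;6;3m[48;2;8;5;3m🬂[38;2;10;6;3m[48;2;8;5;3m🬂[38;2;10;6;3m[48;2;8;5;3m🬂[38;2;10;6;3m[48;2;8;5;3m🬂[38;2;10;6;3m[48;2;8;5;3m🬂[0m
</frame>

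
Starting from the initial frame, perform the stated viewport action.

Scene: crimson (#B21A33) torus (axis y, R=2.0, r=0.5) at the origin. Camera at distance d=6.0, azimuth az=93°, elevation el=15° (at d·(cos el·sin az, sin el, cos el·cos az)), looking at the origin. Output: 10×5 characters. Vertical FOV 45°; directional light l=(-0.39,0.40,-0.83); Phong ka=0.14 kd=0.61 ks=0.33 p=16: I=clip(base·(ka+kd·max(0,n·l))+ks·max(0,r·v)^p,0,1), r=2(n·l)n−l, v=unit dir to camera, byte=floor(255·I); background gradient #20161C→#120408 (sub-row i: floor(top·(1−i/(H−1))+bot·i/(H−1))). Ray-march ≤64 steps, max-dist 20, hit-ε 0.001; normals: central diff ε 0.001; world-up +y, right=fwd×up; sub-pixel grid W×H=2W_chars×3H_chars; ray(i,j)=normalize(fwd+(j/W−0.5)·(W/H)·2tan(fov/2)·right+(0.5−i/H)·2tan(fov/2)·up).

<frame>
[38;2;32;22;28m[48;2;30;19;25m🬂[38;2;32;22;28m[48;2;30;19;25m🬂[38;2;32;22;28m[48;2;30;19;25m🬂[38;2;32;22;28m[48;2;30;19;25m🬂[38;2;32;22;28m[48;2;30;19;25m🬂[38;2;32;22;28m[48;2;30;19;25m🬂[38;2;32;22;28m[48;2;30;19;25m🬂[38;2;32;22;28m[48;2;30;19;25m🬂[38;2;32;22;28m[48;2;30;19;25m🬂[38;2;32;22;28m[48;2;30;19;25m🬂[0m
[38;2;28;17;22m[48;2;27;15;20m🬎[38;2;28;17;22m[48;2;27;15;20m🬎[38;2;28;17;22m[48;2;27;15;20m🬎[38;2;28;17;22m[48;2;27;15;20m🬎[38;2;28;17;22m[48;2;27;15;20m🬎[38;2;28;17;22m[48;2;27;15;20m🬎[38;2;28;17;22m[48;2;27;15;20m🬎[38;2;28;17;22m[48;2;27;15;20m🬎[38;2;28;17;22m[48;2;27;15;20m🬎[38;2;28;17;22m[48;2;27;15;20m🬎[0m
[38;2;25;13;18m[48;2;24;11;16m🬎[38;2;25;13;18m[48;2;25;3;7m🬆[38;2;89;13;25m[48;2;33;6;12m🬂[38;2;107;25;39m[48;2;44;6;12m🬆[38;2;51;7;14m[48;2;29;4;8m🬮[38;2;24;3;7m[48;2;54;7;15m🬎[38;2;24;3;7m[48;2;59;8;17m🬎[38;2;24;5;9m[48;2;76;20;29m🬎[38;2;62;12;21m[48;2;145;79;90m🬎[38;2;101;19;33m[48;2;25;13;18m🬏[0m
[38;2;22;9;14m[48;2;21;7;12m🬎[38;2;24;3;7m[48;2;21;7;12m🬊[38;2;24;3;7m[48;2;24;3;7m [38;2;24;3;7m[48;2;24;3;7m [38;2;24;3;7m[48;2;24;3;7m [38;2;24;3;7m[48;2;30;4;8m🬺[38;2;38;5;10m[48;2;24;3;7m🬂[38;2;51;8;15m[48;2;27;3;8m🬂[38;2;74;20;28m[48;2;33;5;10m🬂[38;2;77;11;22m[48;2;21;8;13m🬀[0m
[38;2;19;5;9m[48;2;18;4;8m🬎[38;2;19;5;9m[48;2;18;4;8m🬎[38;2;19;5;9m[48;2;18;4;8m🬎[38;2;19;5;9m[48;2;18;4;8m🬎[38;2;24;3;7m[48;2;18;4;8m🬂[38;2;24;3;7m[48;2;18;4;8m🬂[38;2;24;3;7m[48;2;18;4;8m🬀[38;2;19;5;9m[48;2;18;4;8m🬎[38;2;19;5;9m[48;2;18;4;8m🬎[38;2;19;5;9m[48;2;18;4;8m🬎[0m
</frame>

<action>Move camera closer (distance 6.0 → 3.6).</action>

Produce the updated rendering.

<frame>
[38;2;32;22;28m[48;2;30;19;25m🬂[38;2;32;22;28m[48;2;30;19;25m🬂[38;2;32;22;28m[48;2;30;19;25m🬂[38;2;32;22;28m[48;2;30;19;25m🬂[38;2;32;22;28m[48;2;30;19;25m🬂[38;2;32;22;28m[48;2;30;19;25m🬂[38;2;32;22;28m[48;2;30;19;25m🬂[38;2;32;22;28m[48;2;30;19;25m🬂[38;2;32;22;28m[48;2;30;19;25m🬂[38;2;32;22;28m[48;2;30;19;25m🬂[0m
[38;2;28;17;22m[48;2;88;12;25m🬎[38;2;28;17;22m[48;2;100;14;28m🬎[38;2;28;17;22m[48;2;94;15;28m🬎[38;2;28;17;22m[48;2;70;11;21m🬎[38;2;28;17;22m[48;2;41;5;11m🬎[38;2;28;17;22m[48;2;24;3;7m🬎[38;2;28;17;22m[48;2;24;3;7m🬎[38;2;28;17;22m[48;2;24;3;7m🬎[38;2;28;17;22m[48;2;24;3;7m🬎[38;2;28;17;22m[48;2;29;4;8m🬎[0m
[38;2;110;16;31m[48;2;56;7;16m🬊[38;2;126;23;40m[48;2;54;7;15m🬎[38;2;185;96;111m[48;2;79;16;27m🬀[38;2;60;9;17m[48;2;34;4;9m🬰[38;2;24;3;7m[48;2;65;9;18m🬎[38;2;24;3;7m[48;2;66;9;18m🬎[38;2;24;3;7m[48;2;66;9;19m🬎[38;2;24;3;7m[48;2;66;9;19m🬎[38;2;24;3;7m[48;2;67;11;20m🬎[38;2;24;3;7m[48;2;70;15;24m🬆[0m
[38;2;31;4;8m[48;2;24;3;7m🬂[38;2;37;5;10m[48;2;24;3;7m🬂[38;2;42;6;11m[48;2;27;3;7m🬂[38;2;42;5;12m[48;2;28;3;7m🬊[38;2;49;7;14m[48;2;33;4;9m🬂[38;2;48;6;13m[48;2;35;5;9m🬊[38;2;51;7;14m[48;2;38;5;10m🬊[38;2;57;8;16m[48;2;43;6;12m🬂[38;2;63;13;22m[48;2;47;7;14m🬂[38;2;78;27;36m[48;2;54;12;19m🬂[0m
[38;2;24;3;7m[48;2;24;3;7m [38;2;24;3;7m[48;2;24;3;7m [38;2;24;3;7m[48;2;24;3;7m [38;2;24;3;7m[48;2;24;3;7m [38;2;24;3;7m[48;2;24;3;7m [38;2;24;3;7m[48;2;26;3;7m🬺[38;2;29;4;8m[48;2;24;3;7m🬂[38;2;32;4;9m[48;2;24;3;7m🬂[38;2;36;5;10m[48;2;26;3;7m🬂[38;2;37;5;10m[48;2;28;3;7m🬊[0m
</frame>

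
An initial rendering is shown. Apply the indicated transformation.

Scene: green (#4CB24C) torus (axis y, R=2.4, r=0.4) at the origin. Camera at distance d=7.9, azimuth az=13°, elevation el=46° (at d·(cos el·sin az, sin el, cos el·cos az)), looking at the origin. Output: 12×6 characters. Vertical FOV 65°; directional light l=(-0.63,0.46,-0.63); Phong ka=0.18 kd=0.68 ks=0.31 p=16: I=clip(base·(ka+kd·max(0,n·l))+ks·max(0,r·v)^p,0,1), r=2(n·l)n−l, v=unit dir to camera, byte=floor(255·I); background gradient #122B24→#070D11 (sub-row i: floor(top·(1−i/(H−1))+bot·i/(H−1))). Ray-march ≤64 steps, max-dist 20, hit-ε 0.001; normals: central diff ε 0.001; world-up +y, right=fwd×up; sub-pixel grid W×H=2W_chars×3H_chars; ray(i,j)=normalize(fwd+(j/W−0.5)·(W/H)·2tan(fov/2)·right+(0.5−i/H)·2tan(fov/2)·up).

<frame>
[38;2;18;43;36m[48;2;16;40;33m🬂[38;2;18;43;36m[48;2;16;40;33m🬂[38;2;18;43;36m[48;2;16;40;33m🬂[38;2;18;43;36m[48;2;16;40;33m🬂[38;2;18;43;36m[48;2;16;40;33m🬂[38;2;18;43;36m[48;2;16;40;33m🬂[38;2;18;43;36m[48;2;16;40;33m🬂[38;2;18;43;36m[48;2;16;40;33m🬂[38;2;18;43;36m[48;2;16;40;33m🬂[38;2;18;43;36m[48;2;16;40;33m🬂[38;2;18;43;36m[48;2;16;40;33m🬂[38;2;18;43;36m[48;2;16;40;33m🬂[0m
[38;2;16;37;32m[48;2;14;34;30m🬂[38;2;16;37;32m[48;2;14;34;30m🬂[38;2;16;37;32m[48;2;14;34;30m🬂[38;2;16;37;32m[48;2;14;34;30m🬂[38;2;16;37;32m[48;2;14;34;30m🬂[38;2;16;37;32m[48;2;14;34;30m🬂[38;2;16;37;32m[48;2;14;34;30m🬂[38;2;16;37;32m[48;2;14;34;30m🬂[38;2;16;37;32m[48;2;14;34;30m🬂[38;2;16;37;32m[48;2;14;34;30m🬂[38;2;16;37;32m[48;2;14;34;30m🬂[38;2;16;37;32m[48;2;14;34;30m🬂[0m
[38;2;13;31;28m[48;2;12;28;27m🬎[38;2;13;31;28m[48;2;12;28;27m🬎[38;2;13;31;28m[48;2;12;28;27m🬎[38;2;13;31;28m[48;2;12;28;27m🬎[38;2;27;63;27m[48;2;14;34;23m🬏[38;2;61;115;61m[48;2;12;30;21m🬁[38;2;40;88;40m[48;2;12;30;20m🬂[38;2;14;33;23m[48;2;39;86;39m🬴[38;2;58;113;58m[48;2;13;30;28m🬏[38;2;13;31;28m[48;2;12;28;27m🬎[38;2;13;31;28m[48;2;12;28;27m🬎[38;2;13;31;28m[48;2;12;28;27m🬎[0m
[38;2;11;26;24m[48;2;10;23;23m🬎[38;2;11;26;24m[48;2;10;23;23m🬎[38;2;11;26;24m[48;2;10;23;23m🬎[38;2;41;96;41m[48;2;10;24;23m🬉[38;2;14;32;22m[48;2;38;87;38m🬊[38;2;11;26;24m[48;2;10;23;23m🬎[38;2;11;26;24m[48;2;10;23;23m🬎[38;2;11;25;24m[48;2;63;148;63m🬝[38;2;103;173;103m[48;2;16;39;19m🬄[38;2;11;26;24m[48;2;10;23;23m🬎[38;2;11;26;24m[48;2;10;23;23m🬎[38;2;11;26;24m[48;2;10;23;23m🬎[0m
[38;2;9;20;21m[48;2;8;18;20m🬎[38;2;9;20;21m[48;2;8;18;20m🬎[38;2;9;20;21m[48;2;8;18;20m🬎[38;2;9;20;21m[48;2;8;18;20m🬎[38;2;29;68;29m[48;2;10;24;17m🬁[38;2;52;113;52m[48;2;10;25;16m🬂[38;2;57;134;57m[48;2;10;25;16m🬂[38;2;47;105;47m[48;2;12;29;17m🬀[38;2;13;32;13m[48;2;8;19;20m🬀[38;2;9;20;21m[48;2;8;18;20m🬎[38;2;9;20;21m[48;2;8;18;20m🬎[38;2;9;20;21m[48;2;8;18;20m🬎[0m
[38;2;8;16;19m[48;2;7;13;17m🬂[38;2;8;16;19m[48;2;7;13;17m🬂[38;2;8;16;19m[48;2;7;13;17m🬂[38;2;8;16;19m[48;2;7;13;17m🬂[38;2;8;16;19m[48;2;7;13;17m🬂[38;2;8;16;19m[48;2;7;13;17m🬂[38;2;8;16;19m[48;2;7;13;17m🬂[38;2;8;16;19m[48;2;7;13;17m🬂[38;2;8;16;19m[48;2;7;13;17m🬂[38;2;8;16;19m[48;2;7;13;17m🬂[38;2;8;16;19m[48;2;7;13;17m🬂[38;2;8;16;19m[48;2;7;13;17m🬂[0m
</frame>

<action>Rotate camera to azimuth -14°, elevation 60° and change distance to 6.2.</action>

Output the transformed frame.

<frame>
[38;2;18;43;36m[48;2;16;40;33m🬂[38;2;18;43;36m[48;2;16;40;33m🬂[38;2;18;43;36m[48;2;16;40;33m🬂[38;2;18;43;36m[48;2;16;40;33m🬂[38;2;18;43;36m[48;2;16;40;33m🬂[38;2;18;43;36m[48;2;16;40;33m🬂[38;2;18;43;36m[48;2;16;40;33m🬂[38;2;18;43;36m[48;2;16;40;33m🬂[38;2;18;43;36m[48;2;16;40;33m🬂[38;2;18;43;36m[48;2;16;40;33m🬂[38;2;18;43;36m[48;2;16;40;33m🬂[38;2;18;43;36m[48;2;16;40;33m🬂[0m
[38;2;16;37;32m[48;2;14;34;30m🬂[38;2;16;37;32m[48;2;14;34;30m🬂[38;2;16;37;32m[48;2;14;34;30m🬂[38;2;16;37;32m[48;2;14;34;30m🬂[38;2;15;35;31m[48;2;49;111;49m🬝[38;2;18;42;28m[48;2;14;34;25m🬒[38;2;15;35;28m[48;2;23;55;23m🬝[38;2;15;36;31m[48;2;34;81;34m🬎[38;2;16;37;32m[48;2;14;34;30m🬂[38;2;16;37;32m[48;2;14;34;30m🬂[38;2;16;37;32m[48;2;14;34;30m🬂[38;2;16;37;32m[48;2;14;34;30m🬂[0m
[38;2;13;31;28m[48;2;12;28;27m🬎[38;2;13;31;28m[48;2;12;28;27m🬎[38;2;13;31;28m[48;2;12;28;27m🬎[38;2;79;151;79m[48;2;17;40;26m🬏[38;2;26;63;26m[48;2;12;30;21m🬀[38;2;13;32;13m[48;2;12;29;27m🬀[38;2;13;31;28m[48;2;12;28;27m🬎[38;2;36;84;36m[48;2;12;29;24m🬁[38;2;30;72;36m[48;2;108;180;108m🬝[38;2;18;43;18m[48;2;13;30;28m🬏[38;2;13;31;28m[48;2;12;28;27m🬎[38;2;13;31;28m[48;2;12;28;27m🬎[0m
[38;2;11;26;24m[48;2;10;23;23m🬎[38;2;11;26;24m[48;2;10;23;23m🬎[38;2;11;26;24m[48;2;10;23;23m🬎[38;2;73;129;73m[48;2;15;37;15m▌[38;2;11;26;24m[48;2;10;23;23m🬎[38;2;11;26;24m[48;2;10;23;23m🬎[38;2;11;26;24m[48;2;10;23;23m🬎[38;2;11;26;24m[48;2;10;23;23m🬎[38;2;80;161;80m[48;2;11;25;24m▐[38;2;29;69;29m[48;2;11;25;24m▌[38;2;11;26;24m[48;2;10;23;23m🬎[38;2;11;26;24m[48;2;10;23;23m🬎[0m
[38;2;9;20;21m[48;2;8;18;20m🬎[38;2;9;20;21m[48;2;8;18;20m🬎[38;2;9;20;21m[48;2;8;18;20m🬎[38;2;37;86;37m[48;2;8;19;20m🬨[38;2;13;30;19m[48;2;34;80;34m🬂[38;2;9;20;21m[48;2;40;96;40m🬎[38;2;9;20;21m[48;2;47;112;47m🬎[38;2;9;20;21m[48;2;47;111;47m🬆[38;2;51;120;51m[48;2;17;41;17m🬆[38;2;13;32;13m[48;2;8;19;20m🬀[38;2;9;20;21m[48;2;8;18;20m🬎[38;2;9;20;21m[48;2;8;18;20m🬎[0m
[38;2;8;16;19m[48;2;7;13;17m🬂[38;2;8;16;19m[48;2;7;13;17m🬂[38;2;8;16;19m[48;2;7;13;17m🬂[38;2;8;16;19m[48;2;7;13;17m🬂[38;2;26;61;26m[48;2;7;14;17m🬁[38;2;30;71;30m[48;2;8;18;16m🬂[38;2;29;70;29m[48;2;10;22;15m🬂[38;2;16;40;16m[48;2;7;13;17m🬂[38;2;8;16;19m[48;2;7;13;17m🬂[38;2;8;16;19m[48;2;7;13;17m🬂[38;2;8;16;19m[48;2;7;13;17m🬂[38;2;8;16;19m[48;2;7;13;17m🬂[0m
</frame>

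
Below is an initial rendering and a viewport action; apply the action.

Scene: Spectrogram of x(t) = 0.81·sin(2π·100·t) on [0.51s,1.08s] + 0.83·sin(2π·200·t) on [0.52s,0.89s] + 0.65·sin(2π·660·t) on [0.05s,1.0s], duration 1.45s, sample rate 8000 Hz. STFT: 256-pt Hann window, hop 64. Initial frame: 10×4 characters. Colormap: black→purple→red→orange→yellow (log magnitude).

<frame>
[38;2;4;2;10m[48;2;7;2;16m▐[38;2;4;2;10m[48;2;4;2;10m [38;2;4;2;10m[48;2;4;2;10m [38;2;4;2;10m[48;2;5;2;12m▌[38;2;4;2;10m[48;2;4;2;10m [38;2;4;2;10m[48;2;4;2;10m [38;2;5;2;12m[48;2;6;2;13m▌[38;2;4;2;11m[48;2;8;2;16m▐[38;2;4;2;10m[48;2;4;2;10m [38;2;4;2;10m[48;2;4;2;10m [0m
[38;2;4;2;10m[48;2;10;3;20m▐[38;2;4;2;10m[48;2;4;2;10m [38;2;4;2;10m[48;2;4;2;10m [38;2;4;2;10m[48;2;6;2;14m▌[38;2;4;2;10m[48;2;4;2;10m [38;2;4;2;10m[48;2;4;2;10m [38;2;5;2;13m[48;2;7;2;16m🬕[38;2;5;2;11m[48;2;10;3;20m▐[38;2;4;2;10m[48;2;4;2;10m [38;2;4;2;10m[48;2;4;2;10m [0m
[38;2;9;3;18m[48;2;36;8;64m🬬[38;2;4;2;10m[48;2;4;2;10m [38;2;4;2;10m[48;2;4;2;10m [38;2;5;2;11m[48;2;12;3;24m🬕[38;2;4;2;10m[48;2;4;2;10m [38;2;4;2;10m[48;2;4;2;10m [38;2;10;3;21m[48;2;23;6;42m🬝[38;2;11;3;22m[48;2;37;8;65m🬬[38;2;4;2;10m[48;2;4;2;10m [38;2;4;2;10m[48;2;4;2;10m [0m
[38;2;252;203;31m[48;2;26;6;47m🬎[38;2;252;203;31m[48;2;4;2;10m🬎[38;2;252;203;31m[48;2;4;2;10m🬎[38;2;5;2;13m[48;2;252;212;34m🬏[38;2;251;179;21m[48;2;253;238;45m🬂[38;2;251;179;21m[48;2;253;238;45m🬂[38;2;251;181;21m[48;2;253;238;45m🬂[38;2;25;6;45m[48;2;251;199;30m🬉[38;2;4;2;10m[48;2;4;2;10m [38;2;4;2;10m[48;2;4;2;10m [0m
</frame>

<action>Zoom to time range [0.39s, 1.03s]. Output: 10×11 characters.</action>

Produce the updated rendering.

<frame>
[38;2;4;2;10m[48;2;4;2;10m [38;2;4;2;10m[48;2;5;2;12m▌[38;2;5;2;11m[48;2;4;2;10m▌[38;2;4;2;10m[48;2;4;2;10m [38;2;4;2;10m[48;2;4;2;10m [38;2;4;2;10m[48;2;4;2;10m [38;2;4;2;10m[48;2;4;2;10m [38;2;4;2;10m[48;2;4;2;10m [38;2;5;2;12m[48;2;4;2;10m▌[38;2;4;2;10m[48;2;7;2;16m▌[0m
[38;2;4;2;10m[48;2;4;2;10m [38;2;4;2;10m[48;2;5;2;13m▌[38;2;5;2;11m[48;2;4;2;10m▌[38;2;4;2;10m[48;2;4;2;10m [38;2;4;2;10m[48;2;4;2;10m [38;2;4;2;10m[48;2;4;2;10m [38;2;4;2;10m[48;2;4;2;10m [38;2;4;2;10m[48;2;4;2;10m [38;2;5;2;12m[48;2;4;2;10m▌[38;2;4;2;10m[48;2;7;2;16m▌[0m
[38;2;4;2;10m[48;2;4;2;10m [38;2;4;2;10m[48;2;5;2;13m▌[38;2;5;2;12m[48;2;4;2;10m▌[38;2;4;2;10m[48;2;4;2;10m [38;2;4;2;10m[48;2;4;2;10m [38;2;4;2;10m[48;2;4;2;10m [38;2;4;2;10m[48;2;4;2;10m [38;2;4;2;10m[48;2;4;2;10m [38;2;5;2;12m[48;2;4;2;10m▌[38;2;4;2;10m[48;2;8;2;17m▌[0m
[38;2;4;2;10m[48;2;4;2;10m [38;2;4;2;10m[48;2;6;2;13m▌[38;2;5;2;12m[48;2;4;2;10m▌[38;2;4;2;10m[48;2;4;2;10m [38;2;4;2;10m[48;2;4;2;10m [38;2;4;2;10m[48;2;4;2;10m [38;2;4;2;10m[48;2;4;2;10m [38;2;4;2;10m[48;2;4;2;10m [38;2;4;2;10m[48;2;5;2;12m▐[38;2;4;2;10m[48;2;8;3;18m▌[0m
[38;2;4;2;10m[48;2;4;2;10m [38;2;4;2;10m[48;2;6;2;14m▌[38;2;4;2;10m[48;2;5;2;12m▐[38;2;4;2;10m[48;2;4;2;10m [38;2;4;2;10m[48;2;4;2;10m [38;2;4;2;10m[48;2;4;2;10m [38;2;4;2;10m[48;2;4;2;10m [38;2;4;2;10m[48;2;4;2;10m [38;2;6;2;13m[48;2;4;2;10m▌[38;2;4;2;10m[48;2;9;3;20m▌[0m
[38;2;4;2;10m[48;2;4;2;10m [38;2;4;2;10m[48;2;7;2;15m▌[38;2;4;2;10m[48;2;6;2;13m▐[38;2;4;2;10m[48;2;4;2;10m [38;2;4;2;10m[48;2;4;2;10m [38;2;4;2;10m[48;2;4;2;10m [38;2;4;2;10m[48;2;4;2;10m [38;2;4;2;10m[48;2;4;2;10m [38;2;4;2;10m[48;2;6;2;14m▐[38;2;4;2;10m[48;2;12;3;23m▌[0m
[38;2;4;2;10m[48;2;4;2;10m [38;2;4;2;10m[48;2;8;2;18m▌[38;2;4;2;10m[48;2;6;2;15m▐[38;2;4;2;10m[48;2;4;2;10m [38;2;4;2;10m[48;2;4;2;10m [38;2;4;2;10m[48;2;4;2;10m [38;2;4;2;10m[48;2;4;2;10m [38;2;4;2;10m[48;2;4;2;11m🬕[38;2;4;2;10m[48;2;7;2;16m▐[38;2;4;2;10m[48;2;15;4;29m▌[0m
[38;2;4;2;10m[48;2;4;2;10m [38;2;4;2;10m[48;2;11;3;22m▌[38;2;4;2;10m[48;2;9;2;18m▐[38;2;4;2;10m[48;2;4;2;10m [38;2;4;2;10m[48;2;4;2;10m [38;2;4;2;10m[48;2;4;2;10m [38;2;4;2;10m[48;2;4;2;10m [38;2;4;2;10m[48;2;5;2;11m🬕[38;2;4;2;10m[48;2;10;3;20m▐[38;2;4;2;10m[48;2;24;6;44m▌[0m
[38;2;4;2;10m[48;2;15;4;28m🬎[38;2;4;2;10m[48;2;18;4;33m🬄[38;2;4;2;10m[48;2;13;3;26m🬉[38;2;4;2;10m[48;2;15;4;28m🬎[38;2;4;2;10m[48;2;15;4;28m🬎[38;2;4;2;10m[48;2;15;4;28m🬎[38;2;4;2;10m[48;2;15;4;28m🬎[38;2;4;2;11m[48;2;15;4;28m🬎[38;2;10;3;20m[48;2;27;6;48m🬬[38;2;22;5;40m[48;2;151;38;83m🬝[0m
[38;2;253;228;41m[48;2;15;4;30m🬂[38;2;253;228;41m[48;2;35;8;55m🬂[38;2;253;228;41m[48;2;28;6;51m🬂[38;2;253;228;41m[48;2;17;4;33m🬂[38;2;253;228;41m[48;2;18;4;33m🬂[38;2;253;228;41m[48;2;17;4;33m🬂[38;2;253;228;41m[48;2;18;4;33m🬂[38;2;253;228;41m[48;2;20;5;37m🬂[38;2;253;228;41m[48;2;34;8;55m🬂[38;2;238;175;49m[48;2;39;9;49m🬊[0m
[38;2;4;2;10m[48;2;4;2;10m [38;2;4;2;10m[48;2;244;188;40m▌[38;2;217;87;54m[48;2;254;246;48m🬂[38;2;202;57;75m[48;2;254;246;48m🬂[38;2;202;57;75m[48;2;254;246;48m🬂[38;2;202;57;75m[48;2;254;246;48m🬂[38;2;202;57;75m[48;2;254;246;48m🬂[38;2;203;59;73m[48;2;254;246;48m🬂[38;2;8;2;17m[48;2;250;212;39m🬁[38;2;29;7;53m[48;2;253;229;41m🬂[0m
</frame>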